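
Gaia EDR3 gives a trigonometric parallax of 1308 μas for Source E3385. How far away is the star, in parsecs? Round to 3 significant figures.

p = 1308 μas = 0.001308 arcsec.
d = 1/p = 1/0.001308 = 764.53 pc.

765 pc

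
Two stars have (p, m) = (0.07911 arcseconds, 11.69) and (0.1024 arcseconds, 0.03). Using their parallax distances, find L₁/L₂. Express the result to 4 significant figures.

d₁ = 1/p₁ = 1/0.07911″ = 12.641 pc; d₂ = 1/p₂ = 1/0.1024″ = 9.7656 pc.
M₁ = m₁ − 5 log₁₀ d₁ + 5 = 11.69 − 5.5089 + 5 = 11.1811.
M₂ = 0.03 − 4.9485 + 5 = 0.0815.
L₁/L₂ = 10^(0.4(M₂ − M₁)) = 10^(0.4 × (-11.0996)) = 10^(-4.43984) = 0.000036321.

L₁/L₂ = 3.632 × 10^-5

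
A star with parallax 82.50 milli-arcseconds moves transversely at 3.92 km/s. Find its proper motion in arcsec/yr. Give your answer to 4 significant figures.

d = 1/p = 1/0.08250″ = 12.121 pc.
μ = v_t / (4.74 d) = 3.92 / (4.74 × 12.121) = 3.92 / 57.454 = 0.068228 ″/yr.

0.06823 arcsec/yr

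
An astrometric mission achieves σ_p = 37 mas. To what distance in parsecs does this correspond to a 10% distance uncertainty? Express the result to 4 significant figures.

σ_d/d = σ_p/p, so the condition is σ_p/p ≤ 0.10, i.e. p ≥ σ_p/0.10.
p_min = 37/0.10 = 370 mas = 0.37 arcsec.
d_max = 1/p_min = 1/0.37 = 2.7027 pc.

2.703 pc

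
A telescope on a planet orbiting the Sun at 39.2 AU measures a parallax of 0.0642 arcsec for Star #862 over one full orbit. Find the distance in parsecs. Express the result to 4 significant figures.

610.6 pc

With baseline B (in AU) and parallax p (in arcsec), d = B/p parsecs.
d = 39.2 / 0.0642 = 610.59 pc.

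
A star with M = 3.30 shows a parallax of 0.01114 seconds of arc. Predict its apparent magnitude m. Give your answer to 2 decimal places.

d = 1/p = 1/0.01114″ = 89.767 pc.
m − M = 5 log₁₀ d − 5 = 5 log₁₀(89.767) − 5 = 9.7656 − 5 = 4.7656.
m = M + (m − M) = 3.30 + 4.7656 = 8.07.

m = 8.07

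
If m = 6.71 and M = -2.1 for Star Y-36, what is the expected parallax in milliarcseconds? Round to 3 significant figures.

1.73 mas

m − M = 6.71 − (-2.1) = 8.81.
d = 10^((m−M)/5 + 1) = 10^2.762 = 578.1 pc.
p = 1/d = 1/578.1 = 0.0017298 arcsec = 1.7298 mas.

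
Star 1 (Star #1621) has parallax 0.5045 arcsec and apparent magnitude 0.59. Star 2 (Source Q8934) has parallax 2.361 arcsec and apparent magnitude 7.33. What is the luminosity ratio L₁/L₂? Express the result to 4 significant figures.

d₁ = 1/p₁ = 1/0.5045″ = 1.9822 pc; d₂ = 1/p₂ = 1/2.361″ = 0.42355 pc.
M₁ = m₁ − 5 log₁₀ d₁ + 5 = 0.59 − 1.4857 + 5 = 4.1043.
M₂ = 7.33 − (-1.8655) + 5 = 14.1955.
L₁/L₂ = 10^(0.4(M₂ − M₁)) = 10^(0.4 × 10.0912) = 10^4.03648 = 10876.

L₁/L₂ = 10880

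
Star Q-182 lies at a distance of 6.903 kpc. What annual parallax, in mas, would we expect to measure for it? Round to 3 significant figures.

0.145 mas

d = 6.903 kpc = 6903 pc.
p = 1/d = 1/6903 = 0.00014486 arcsec.
= 0.00014486 × 1000 = 0.14486 mas.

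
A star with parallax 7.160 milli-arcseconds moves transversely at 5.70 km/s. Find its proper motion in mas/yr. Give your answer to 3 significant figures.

8.61 mas/yr

d = 1/p = 1/0.007160″ = 139.66 pc.
μ = v_t / (4.74 d) = 5.70 / (4.74 × 139.66) = 5.70 / 661.99 = 0.0086104 ″/yr = 8.6104 mas/yr.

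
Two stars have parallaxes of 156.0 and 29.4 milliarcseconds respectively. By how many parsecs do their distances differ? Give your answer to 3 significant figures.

27.6 pc

d_A = 1/0.1560″ = 6.4103 pc; d_B = 1/0.02940″ = 34.014 pc.
|d_B − d_A| = |34.014 − 6.4103| = 27.604 pc.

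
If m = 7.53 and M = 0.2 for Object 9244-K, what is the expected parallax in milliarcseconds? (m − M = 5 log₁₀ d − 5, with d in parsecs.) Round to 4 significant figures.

m − M = 7.53 − 0.2 = 7.33.
d = 10^((m−M)/5 + 1) = 10^2.466 = 292.42 pc.
p = 1/d = 1/292.42 = 0.0034197 arcsec = 3.4197 mas.

3.420 mas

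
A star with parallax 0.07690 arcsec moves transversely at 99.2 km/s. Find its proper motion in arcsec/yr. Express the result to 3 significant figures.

d = 1/p = 1/0.07690″ = 13.004 pc.
μ = v_t / (4.74 d) = 99.2 / (4.74 × 13.004) = 99.2 / 61.639 = 1.6094 ″/yr.

1.61 arcsec/yr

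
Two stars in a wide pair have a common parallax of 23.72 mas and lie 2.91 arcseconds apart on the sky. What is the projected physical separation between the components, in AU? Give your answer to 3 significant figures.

d = 1/p = 1/0.02372″ = 42.159 pc.
At distance d (pc), an angle of θ arcsec spans θ·d AU: s = 2.91 × 42.159 = 122.68 AU.

123 AU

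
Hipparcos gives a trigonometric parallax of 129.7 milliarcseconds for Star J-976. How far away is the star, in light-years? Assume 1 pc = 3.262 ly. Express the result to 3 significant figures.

25.2 light years

p = 129.7 milliarcseconds = 0.1297 arcsec.
d = 1/p = 1/0.1297 = 7.7101 pc.
In light-years: 7.7101 × 3.262 = 25.15 ly.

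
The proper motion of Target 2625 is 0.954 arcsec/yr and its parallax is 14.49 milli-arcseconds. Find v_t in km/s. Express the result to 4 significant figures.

d = 1/p = 1/0.01449″ = 69.013 pc.
v_t = 4.74 × μ × d = 4.74 × 0.954 × 69.013 = 312.07 km/s.

312.1 km/s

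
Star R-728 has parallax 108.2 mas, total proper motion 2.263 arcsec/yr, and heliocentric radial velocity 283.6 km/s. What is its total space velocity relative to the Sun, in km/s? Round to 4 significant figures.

300.4 km/s

d = 1/p = 1/0.1082″ = 9.2421 pc.
v_t = 4.740 μ d = 4.740 × 2.263 × 9.2421 = 99.136 km/s.
v = √(v_r² + v_t²) = √(283.6² + 99.136²) = √90256.9 = 300.43 km/s.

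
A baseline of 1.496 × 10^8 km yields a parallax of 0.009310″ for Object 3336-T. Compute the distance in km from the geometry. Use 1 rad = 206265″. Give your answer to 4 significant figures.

θ = 0.009310″ = 0.009310/206265 = 4.5136 × 10^-8 rad.
d = B/θ = (1.496 × 10^8) / (4.5136 × 10^-8) = 3.3144 × 10^15 km.

3.314 × 10^15 km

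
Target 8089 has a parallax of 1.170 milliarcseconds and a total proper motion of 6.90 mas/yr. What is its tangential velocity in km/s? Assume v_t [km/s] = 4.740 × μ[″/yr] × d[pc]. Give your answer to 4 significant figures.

27.95 km/s

d = 1/p = 1/0.001170″ = 854.7 pc.
μ = 6.90 mas/yr = 0.00690 ″/yr.
v_t = 4.74 × μ × d = 4.74 × 0.00690 × 854.7 = 27.954 km/s.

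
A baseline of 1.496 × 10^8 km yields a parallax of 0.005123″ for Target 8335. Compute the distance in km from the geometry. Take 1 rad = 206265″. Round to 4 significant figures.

6.023 × 10^15 km

θ = 0.005123″ = 0.005123/206265 = 2.4837 × 10^-8 rad.
d = B/θ = (1.496 × 10^8) / (2.4837 × 10^-8) = 6.0233 × 10^15 km.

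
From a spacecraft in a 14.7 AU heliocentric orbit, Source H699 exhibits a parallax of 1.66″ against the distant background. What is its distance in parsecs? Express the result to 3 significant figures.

With baseline B (in AU) and parallax p (in arcsec), d = B/p parsecs.
d = 14.7 / 1.66 = 8.8554 pc.

8.86 pc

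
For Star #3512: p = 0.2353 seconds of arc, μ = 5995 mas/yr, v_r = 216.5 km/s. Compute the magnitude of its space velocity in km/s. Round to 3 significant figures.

d = 1/p = 1/0.2353″ = 4.2499 pc.
μ = 5995 mas/yr = 5.995 ″/yr.
v_t = 4.740 μ d = 4.740 × 5.995 × 4.2499 = 120.77 km/s.
v = √(v_r² + v_t²) = √(216.5² + 120.77²) = √61457.6 = 247.91 km/s.

248 km/s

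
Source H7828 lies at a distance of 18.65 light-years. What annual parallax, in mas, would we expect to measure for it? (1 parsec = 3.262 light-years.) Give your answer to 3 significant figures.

d = 18.65 ly ÷ 3.262 = 5.7174 pc.
p = 1/d = 1/5.7174 = 0.1749 arcsec.
= 0.1749 × 1000 = 174.9 mas.

175 mas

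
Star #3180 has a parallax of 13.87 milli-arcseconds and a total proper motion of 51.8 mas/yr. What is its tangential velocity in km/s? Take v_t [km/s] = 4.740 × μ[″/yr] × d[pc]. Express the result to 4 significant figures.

d = 1/p = 1/0.01387″ = 72.098 pc.
μ = 51.8 mas/yr = 0.0518 ″/yr.
v_t = 4.74 × μ × d = 4.74 × 0.0518 × 72.098 = 17.702 km/s.

17.70 km/s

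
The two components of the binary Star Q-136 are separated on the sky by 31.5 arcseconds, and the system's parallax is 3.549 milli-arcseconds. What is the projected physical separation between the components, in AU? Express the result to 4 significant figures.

8876 AU

d = 1/p = 1/0.003549″ = 281.77 pc.
At distance d (pc), an angle of θ arcsec spans θ·d AU: s = 31.5 × 281.77 = 8875.8 AU.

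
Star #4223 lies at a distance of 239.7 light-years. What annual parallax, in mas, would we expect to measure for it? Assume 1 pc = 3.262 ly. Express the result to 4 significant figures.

d = 239.7 ly ÷ 3.262 = 73.483 pc.
p = 1/d = 1/73.483 = 0.013609 arcsec.
= 0.013609 × 1000 = 13.609 mas.

13.61 mas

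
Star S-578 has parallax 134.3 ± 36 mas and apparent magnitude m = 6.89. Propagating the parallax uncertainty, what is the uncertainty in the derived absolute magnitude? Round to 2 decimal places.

σ_M = 0.58 mag

M = m − 5 log₁₀ d + 5 = m + 5 log₁₀ p + 5, so ∂M/∂p = 5/(p ln 10).
σ_M = (5/ln 10) · (σ_p/p) = 2.1715 × 36/134.3 = 2.1715 × 0.26806 = 0.58209.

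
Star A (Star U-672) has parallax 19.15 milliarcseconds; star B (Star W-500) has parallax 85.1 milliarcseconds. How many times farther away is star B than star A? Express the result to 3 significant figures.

0.225

Since d = 1/p, d_B/d_A = p_A/p_B.
= 19.15 / 85.1 = 0.22503.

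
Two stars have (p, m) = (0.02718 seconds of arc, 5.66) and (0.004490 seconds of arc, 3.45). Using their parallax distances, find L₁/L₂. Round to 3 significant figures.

d₁ = 1/p₁ = 1/0.02718″ = 36.792 pc; d₂ = 1/p₂ = 1/0.004490″ = 222.72 pc.
M₁ = m₁ − 5 log₁₀ d₁ + 5 = 5.66 − 7.8288 + 5 = 2.8312.
M₂ = 3.45 − 11.7388 + 5 = -3.2888.
L₁/L₂ = 10^(0.4(M₂ − M₁)) = 10^(0.4 × (-6.1200)) = 10^(-2.44800) = 0.0035645.

L₁/L₂ = 0.00356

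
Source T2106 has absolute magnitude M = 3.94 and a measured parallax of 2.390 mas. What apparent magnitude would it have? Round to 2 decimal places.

m = 12.05

d = 1/p = 1/0.002390″ = 418.41 pc.
m − M = 5 log₁₀ d − 5 = 5 log₁₀(418.41) − 5 = 13.1080 − 5 = 8.1080.
m = M + (m − M) = 3.94 + 8.1080 = 12.05.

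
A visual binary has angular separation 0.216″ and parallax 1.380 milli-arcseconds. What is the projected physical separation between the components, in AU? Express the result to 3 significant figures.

157 AU

d = 1/p = 1/0.001380″ = 724.64 pc.
At distance d (pc), an angle of θ arcsec spans θ·d AU: s = 0.216 × 724.64 = 156.52 AU.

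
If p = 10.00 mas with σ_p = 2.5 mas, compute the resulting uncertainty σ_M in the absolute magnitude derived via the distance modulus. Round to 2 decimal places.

M = m − 5 log₁₀ d + 5 = m + 5 log₁₀ p + 5, so ∂M/∂p = 5/(p ln 10).
σ_M = (5/ln 10) · (σ_p/p) = 2.1715 × 2.5/10.00 = 2.1715 × 0.25 = 0.54288.

σ_M = 0.54 mag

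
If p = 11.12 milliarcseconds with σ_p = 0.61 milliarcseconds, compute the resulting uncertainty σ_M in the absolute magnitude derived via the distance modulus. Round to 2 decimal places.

σ_M = 0.12 mag

M = m − 5 log₁₀ d + 5 = m + 5 log₁₀ p + 5, so ∂M/∂p = 5/(p ln 10).
σ_M = (5/ln 10) · (σ_p/p) = 2.1715 × 0.61/11.12 = 2.1715 × 0.054856 = 0.11912.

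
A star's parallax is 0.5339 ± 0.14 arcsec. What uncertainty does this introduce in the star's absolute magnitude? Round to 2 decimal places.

M = m − 5 log₁₀ d + 5 = m + 5 log₁₀ p + 5, so ∂M/∂p = 5/(p ln 10).
σ_M = (5/ln 10) · (σ_p/p) = 2.1715 × 0.14/0.5339 = 2.1715 × 0.26222 = 0.56941.

σ_M = 0.57 mag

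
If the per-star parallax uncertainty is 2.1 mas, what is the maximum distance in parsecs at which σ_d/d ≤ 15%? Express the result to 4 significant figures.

71.43 pc

σ_d/d = σ_p/p, so the condition is σ_p/p ≤ 0.15, i.e. p ≥ σ_p/0.15.
p_min = 2.1/0.15 = 14 mas = 0.014 arcsec.
d_max = 1/p_min = 1/0.014 = 71.429 pc.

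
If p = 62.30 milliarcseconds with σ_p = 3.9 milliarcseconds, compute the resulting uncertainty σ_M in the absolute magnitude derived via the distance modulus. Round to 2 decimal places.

M = m − 5 log₁₀ d + 5 = m + 5 log₁₀ p + 5, so ∂M/∂p = 5/(p ln 10).
σ_M = (5/ln 10) · (σ_p/p) = 2.1715 × 3.9/62.30 = 2.1715 × 0.0626 = 0.13594.

σ_M = 0.14 mag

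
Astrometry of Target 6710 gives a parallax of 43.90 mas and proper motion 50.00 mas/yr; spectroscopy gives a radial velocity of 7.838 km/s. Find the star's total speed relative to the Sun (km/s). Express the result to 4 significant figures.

9.517 km/s

d = 1/p = 1/0.04390″ = 22.779 pc.
μ = 50.00 mas/yr = 0.05000 ″/yr.
v_t = 4.740 μ d = 4.740 × 0.05000 × 22.779 = 5.3986 km/s.
v = √(v_r² + v_t²) = √(7.838² + 5.3986²) = √90.5791 = 9.5173 km/s.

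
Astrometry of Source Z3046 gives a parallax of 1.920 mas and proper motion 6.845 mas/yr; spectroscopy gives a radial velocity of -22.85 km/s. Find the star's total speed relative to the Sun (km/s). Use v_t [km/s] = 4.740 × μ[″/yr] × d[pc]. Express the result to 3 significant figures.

28.4 km/s

d = 1/p = 1/0.001920″ = 520.83 pc.
μ = 6.845 mas/yr = 0.006845 ″/yr.
v_t = 4.740 μ d = 4.740 × 0.006845 × 520.83 = 16.898 km/s.
v = √(v_r² + v_t²) = √((-22.85)² + 16.898²) = √807.665 = 28.419 km/s.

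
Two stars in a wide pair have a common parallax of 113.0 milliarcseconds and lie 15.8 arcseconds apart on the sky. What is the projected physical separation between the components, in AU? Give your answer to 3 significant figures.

140 AU

d = 1/p = 1/0.1130″ = 8.8496 pc.
At distance d (pc), an angle of θ arcsec spans θ·d AU: s = 15.8 × 8.8496 = 139.82 AU.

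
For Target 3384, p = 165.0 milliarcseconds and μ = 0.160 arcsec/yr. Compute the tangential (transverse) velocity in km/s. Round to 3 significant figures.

d = 1/p = 1/0.1650″ = 6.0606 pc.
v_t = 4.74 × μ × d = 4.74 × 0.160 × 6.0606 = 4.5964 km/s.

4.60 km/s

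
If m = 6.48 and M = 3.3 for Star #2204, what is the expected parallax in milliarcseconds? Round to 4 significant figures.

23.12 mas

m − M = 6.48 − 3.3 = 3.18.
d = 10^((m−M)/5 + 1) = 10^1.636 = 43.251 pc.
p = 1/d = 1/43.251 = 0.023121 arcsec = 23.121 mas.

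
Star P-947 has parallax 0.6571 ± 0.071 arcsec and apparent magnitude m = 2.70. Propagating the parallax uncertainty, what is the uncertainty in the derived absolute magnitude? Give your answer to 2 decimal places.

M = m − 5 log₁₀ d + 5 = m + 5 log₁₀ p + 5, so ∂M/∂p = 5/(p ln 10).
σ_M = (5/ln 10) · (σ_p/p) = 2.1715 × 0.071/0.6571 = 2.1715 × 0.10805 = 0.23463.

σ_M = 0.23 mag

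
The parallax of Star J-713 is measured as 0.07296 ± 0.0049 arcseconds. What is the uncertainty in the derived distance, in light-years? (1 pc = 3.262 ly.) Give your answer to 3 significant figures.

3.00 ly

d = 1/p, so σ_d = σ_p / p².
σ_d = 0.00490 / (0.07296)² = 0.00490 / 0.0053232 = 0.9205 pc = 0.9205 × 3.262 ly = 3.0027 ly.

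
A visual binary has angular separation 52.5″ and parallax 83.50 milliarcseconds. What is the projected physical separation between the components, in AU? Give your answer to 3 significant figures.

629 AU

d = 1/p = 1/0.08350″ = 11.976 pc.
At distance d (pc), an angle of θ arcsec spans θ·d AU: s = 52.5 × 11.976 = 628.74 AU.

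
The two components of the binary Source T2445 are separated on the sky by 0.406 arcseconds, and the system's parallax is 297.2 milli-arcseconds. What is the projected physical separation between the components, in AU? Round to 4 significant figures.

1.366 AU

d = 1/p = 1/0.2972″ = 3.3647 pc.
At distance d (pc), an angle of θ arcsec spans θ·d AU: s = 0.406 × 3.3647 = 1.3661 AU.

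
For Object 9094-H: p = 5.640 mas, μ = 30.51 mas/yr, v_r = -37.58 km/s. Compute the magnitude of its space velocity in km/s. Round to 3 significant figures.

45.5 km/s

d = 1/p = 1/0.005640″ = 177.3 pc.
μ = 30.51 mas/yr = 0.03051 ″/yr.
v_t = 4.740 μ d = 4.740 × 0.03051 × 177.3 = 25.641 km/s.
v = √(v_r² + v_t²) = √((-37.58)² + 25.641²) = √2069.72 = 45.494 km/s.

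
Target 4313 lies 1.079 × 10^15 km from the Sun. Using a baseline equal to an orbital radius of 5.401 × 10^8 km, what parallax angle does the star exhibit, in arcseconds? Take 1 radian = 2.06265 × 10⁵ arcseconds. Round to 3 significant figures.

0.103 arcsec

θ ≈ B/d = (5.401 × 10^8) / (1.079 × 10^15) = 5.0056 × 10^-7 rad.
In arcseconds: 5.0056 × 10^-7 × 206265 = 0.10325″.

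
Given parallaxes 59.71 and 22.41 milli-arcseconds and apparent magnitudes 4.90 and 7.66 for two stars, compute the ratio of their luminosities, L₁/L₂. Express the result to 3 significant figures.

L₁/L₂ = 1.79

d₁ = 1/p₁ = 1/0.05971″ = 16.748 pc; d₂ = 1/p₂ = 1/0.02241″ = 44.623 pc.
M₁ = m₁ − 5 log₁₀ d₁ + 5 = 4.90 − 6.1198 + 5 = 3.7802.
M₂ = 7.66 − 8.2478 + 5 = 4.4122.
L₁/L₂ = 10^(0.4(M₂ − M₁)) = 10^(0.4 × 0.6320) = 10^0.25280 = 1.7898.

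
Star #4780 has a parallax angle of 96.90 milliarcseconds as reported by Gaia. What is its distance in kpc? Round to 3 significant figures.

0.0103 kpc

p = 96.90 milliarcseconds = 0.09690 arcsec.
d = 1/p = 1/0.09690 = 10.32 pc.
= 0.01032 kpc.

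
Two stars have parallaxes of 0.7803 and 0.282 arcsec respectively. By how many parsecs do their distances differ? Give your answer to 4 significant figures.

d_A = 1/0.7803″ = 1.2816 pc; d_B = 1/0.2820″ = 3.5461 pc.
|d_B − d_A| = |3.5461 − 1.2816| = 2.2645 pc.

2.265 pc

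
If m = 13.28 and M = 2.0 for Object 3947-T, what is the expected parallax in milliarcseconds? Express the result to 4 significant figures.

0.5546 mas

m − M = 13.28 − 2.0 = 11.28.
d = 10^((m−M)/5 + 1) = 10^3.256 = 1803 pc.
p = 1/d = 1/1803 = 0.00055463 arcsec = 0.55463 mas.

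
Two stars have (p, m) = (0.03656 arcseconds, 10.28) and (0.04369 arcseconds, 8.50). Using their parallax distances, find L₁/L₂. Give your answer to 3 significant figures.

L₁/L₂ = 0.277

d₁ = 1/p₁ = 1/0.03656″ = 27.352 pc; d₂ = 1/p₂ = 1/0.04369″ = 22.889 pc.
M₁ = m₁ − 5 log₁₀ d₁ + 5 = 10.28 − 7.1849 + 5 = 8.0951.
M₂ = 8.50 − 6.7981 + 5 = 6.7019.
L₁/L₂ = 10^(0.4(M₂ − M₁)) = 10^(0.4 × (-1.3932)) = 10^(-0.55728) = 0.27715.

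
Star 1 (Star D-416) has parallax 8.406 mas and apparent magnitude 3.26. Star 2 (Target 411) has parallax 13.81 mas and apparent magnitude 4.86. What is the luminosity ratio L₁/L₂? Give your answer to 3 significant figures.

d₁ = 1/p₁ = 1/0.008406″ = 118.96 pc; d₂ = 1/p₂ = 1/0.01381″ = 72.411 pc.
M₁ = m₁ − 5 log₁₀ d₁ + 5 = 3.26 − 10.3770 + 5 = -2.1170.
M₂ = 4.86 − 9.2990 + 5 = 0.5610.
L₁/L₂ = 10^(0.4(M₂ − M₁)) = 10^(0.4 × 2.6780) = 10^1.07120 = 11.781.

L₁/L₂ = 11.8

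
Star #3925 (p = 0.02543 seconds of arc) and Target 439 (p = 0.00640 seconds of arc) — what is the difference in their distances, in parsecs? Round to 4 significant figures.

116.9 pc

d_A = 1/0.02543″ = 39.324 pc; d_B = 1/0.006400″ = 156.25 pc.
|d_B − d_A| = |156.25 − 39.324| = 116.93 pc.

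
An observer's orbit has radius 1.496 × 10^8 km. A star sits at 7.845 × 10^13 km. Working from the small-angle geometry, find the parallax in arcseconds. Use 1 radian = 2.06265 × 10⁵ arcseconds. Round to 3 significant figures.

0.393 arcsec

θ ≈ B/d = (1.496 × 10^8) / (7.845 × 10^13) = 1.9069 × 10^-6 rad.
In arcseconds: 1.9069 × 10^-6 × 206265 = 0.39333″.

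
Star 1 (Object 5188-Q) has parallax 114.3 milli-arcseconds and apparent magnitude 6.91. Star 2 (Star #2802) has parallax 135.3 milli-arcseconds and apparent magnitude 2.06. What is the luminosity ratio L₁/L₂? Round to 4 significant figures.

d₁ = 1/p₁ = 1/0.1143″ = 8.7489 pc; d₂ = 1/p₂ = 1/0.1353″ = 7.391 pc.
M₁ = m₁ − 5 log₁₀ d₁ + 5 = 6.91 − 4.7098 + 5 = 7.2002.
M₂ = 2.06 − 4.3435 + 5 = 2.7165.
L₁/L₂ = 10^(0.4(M₂ − M₁)) = 10^(0.4 × (-4.4837)) = 10^(-1.79348) = 0.016089.

L₁/L₂ = 0.01609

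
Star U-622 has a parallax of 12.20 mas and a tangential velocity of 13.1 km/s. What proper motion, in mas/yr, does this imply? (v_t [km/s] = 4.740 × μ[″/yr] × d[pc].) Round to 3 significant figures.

33.7 mas/yr

d = 1/p = 1/0.01220″ = 81.967 pc.
μ = v_t / (4.74 d) = 13.1 / (4.74 × 81.967) = 13.1 / 388.52 = 0.033718 ″/yr = 33.718 mas/yr.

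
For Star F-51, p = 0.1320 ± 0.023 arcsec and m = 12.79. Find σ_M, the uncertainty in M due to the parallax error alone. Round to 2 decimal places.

σ_M = 0.38 mag

M = m − 5 log₁₀ d + 5 = m + 5 log₁₀ p + 5, so ∂M/∂p = 5/(p ln 10).
σ_M = (5/ln 10) · (σ_p/p) = 2.1715 × 0.023/0.1320 = 2.1715 × 0.17424 = 0.37836.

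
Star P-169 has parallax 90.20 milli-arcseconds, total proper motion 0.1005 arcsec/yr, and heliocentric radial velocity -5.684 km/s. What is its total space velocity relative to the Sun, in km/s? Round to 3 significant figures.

7.76 km/s

d = 1/p = 1/0.09020″ = 11.086 pc.
v_t = 4.740 μ d = 4.740 × 0.1005 × 11.086 = 5.281 km/s.
v = √(v_r² + v_t²) = √((-5.684)² + 5.281²) = √60.1968 = 7.7587 km/s.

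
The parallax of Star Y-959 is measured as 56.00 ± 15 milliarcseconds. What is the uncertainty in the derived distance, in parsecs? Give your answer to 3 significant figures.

4.78 pc

d = 1/p, so σ_d = σ_p / p².
σ_d = 0.0150 / (0.05600)² = 0.0150 / 0.003136 = 4.7832 pc.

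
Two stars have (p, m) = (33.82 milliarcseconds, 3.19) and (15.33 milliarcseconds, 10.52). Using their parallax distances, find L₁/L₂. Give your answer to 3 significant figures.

L₁/L₂ = 176

d₁ = 1/p₁ = 1/0.03382″ = 29.568 pc; d₂ = 1/p₂ = 1/0.01533″ = 65.232 pc.
M₁ = m₁ − 5 log₁₀ d₁ + 5 = 3.19 − 7.3541 + 5 = 0.8359.
M₂ = 10.52 − 9.0723 + 5 = 6.4477.
L₁/L₂ = 10^(0.4(M₂ − M₁)) = 10^(0.4 × 5.6118) = 10^2.24472 = 175.68.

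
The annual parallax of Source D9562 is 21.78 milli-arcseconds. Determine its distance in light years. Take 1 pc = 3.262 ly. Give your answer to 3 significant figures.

150 light years

p = 21.78 milli-arcseconds = 0.02178 arcsec.
d = 1/p = 1/0.02178 = 45.914 pc.
In light-years: 45.914 × 3.262 = 149.77 ly.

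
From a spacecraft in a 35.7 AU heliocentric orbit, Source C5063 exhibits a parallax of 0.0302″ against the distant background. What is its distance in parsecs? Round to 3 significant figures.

1180 pc

With baseline B (in AU) and parallax p (in arcsec), d = B/p parsecs.
d = 35.7 / 0.0302 = 1182.1 pc.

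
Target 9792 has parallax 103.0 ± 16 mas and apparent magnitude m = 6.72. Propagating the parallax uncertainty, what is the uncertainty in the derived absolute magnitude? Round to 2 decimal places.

σ_M = 0.34 mag

M = m − 5 log₁₀ d + 5 = m + 5 log₁₀ p + 5, so ∂M/∂p = 5/(p ln 10).
σ_M = (5/ln 10) · (σ_p/p) = 2.1715 × 16/103.0 = 2.1715 × 0.15534 = 0.33732.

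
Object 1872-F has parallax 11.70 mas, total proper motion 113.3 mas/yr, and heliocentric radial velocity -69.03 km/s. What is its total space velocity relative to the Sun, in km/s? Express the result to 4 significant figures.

82.90 km/s

d = 1/p = 1/0.01170″ = 85.47 pc.
μ = 113.3 mas/yr = 0.1133 ″/yr.
v_t = 4.740 μ d = 4.740 × 0.1133 × 85.47 = 45.901 km/s.
v = √(v_r² + v_t²) = √((-69.03)² + 45.901²) = √6872.04 = 82.898 km/s.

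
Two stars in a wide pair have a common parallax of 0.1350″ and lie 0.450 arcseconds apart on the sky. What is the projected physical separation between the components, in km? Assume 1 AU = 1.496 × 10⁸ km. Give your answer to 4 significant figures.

d = 1/p = 1/0.1350″ = 7.4074 pc.
At distance d (pc), an angle of θ arcsec spans θ·d AU: s = 0.450 × 7.4074 = 3.3333 AU.
= 3.3333 × 1.496 × 10⁸ km = 4.9866 × 10^8 km.

4.987 × 10^8 km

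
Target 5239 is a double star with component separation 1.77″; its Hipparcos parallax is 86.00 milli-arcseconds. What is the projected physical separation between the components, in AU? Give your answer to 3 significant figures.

20.6 AU

d = 1/p = 1/0.08600″ = 11.628 pc.
At distance d (pc), an angle of θ arcsec spans θ·d AU: s = 1.77 × 11.628 = 20.582 AU.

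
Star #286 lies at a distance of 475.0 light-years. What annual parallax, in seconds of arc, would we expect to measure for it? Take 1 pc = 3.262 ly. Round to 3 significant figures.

d = 475.0 ly ÷ 3.262 = 145.62 pc.
p = 1/d = 1/145.62 = 0.0068672 arcsec.

0.00687 arcsec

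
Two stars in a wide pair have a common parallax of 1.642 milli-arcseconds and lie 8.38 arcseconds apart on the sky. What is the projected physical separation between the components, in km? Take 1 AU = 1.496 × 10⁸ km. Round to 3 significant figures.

7.63 × 10^11 km

d = 1/p = 1/0.001642″ = 609.01 pc.
At distance d (pc), an angle of θ arcsec spans θ·d AU: s = 8.38 × 609.01 = 5103.5 AU.
= 5103.5 × 1.496 × 10⁸ km = 7.6348 × 10^11 km.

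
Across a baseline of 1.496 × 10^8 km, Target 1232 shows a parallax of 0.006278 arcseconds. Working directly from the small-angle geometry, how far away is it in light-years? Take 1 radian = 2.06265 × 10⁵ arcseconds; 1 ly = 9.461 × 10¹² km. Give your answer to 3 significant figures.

θ = 0.006278″ = 0.006278/206265 = 3.0437 × 10^-8 rad.
d = B/θ = (1.496 × 10^8) / (3.0437 × 10^-8) = 4.9151 × 10^15 km = (4.9151 × 10^15) / (9.461 × 10^12) ly = 519.51 ly.

520 ly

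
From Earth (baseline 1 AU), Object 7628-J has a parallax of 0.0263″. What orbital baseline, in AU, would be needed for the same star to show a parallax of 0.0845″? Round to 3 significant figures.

3.21 AU

Parallax scales linearly with baseline: p ∝ B, so B = p_target / p_Earth × 1 AU.
B = 0.0845 / 0.0263 = 3.2129 AU.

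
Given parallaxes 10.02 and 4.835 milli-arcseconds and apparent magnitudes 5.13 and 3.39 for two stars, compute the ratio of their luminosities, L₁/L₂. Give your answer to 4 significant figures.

L₁/L₂ = 0.04689

d₁ = 1/p₁ = 1/0.01002″ = 99.8 pc; d₂ = 1/p₂ = 1/0.004835″ = 206.83 pc.
M₁ = m₁ − 5 log₁₀ d₁ + 5 = 5.13 − 9.9957 + 5 = 0.1343.
M₂ = 3.39 − 11.5781 + 5 = -3.1881.
L₁/L₂ = 10^(0.4(M₂ − M₁)) = 10^(0.4 × (-3.3224)) = 10^(-1.32896) = 0.046886.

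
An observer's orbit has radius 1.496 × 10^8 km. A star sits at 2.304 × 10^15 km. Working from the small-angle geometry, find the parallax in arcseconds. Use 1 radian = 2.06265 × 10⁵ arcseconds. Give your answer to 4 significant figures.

0.01339 arcsec

θ ≈ B/d = (1.496 × 10^8) / (2.304 × 10^15) = 6.4931 × 10^-8 rad.
In arcseconds: 6.4931 × 10^-8 × 206265 = 0.013393″.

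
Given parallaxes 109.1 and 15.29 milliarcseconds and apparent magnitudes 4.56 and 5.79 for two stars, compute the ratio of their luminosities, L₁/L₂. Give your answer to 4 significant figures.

L₁/L₂ = 0.06098

d₁ = 1/p₁ = 1/0.1091″ = 9.1659 pc; d₂ = 1/p₂ = 1/0.01529″ = 65.402 pc.
M₁ = m₁ − 5 log₁₀ d₁ + 5 = 4.56 − 4.8109 + 5 = 4.7491.
M₂ = 5.79 − 9.0780 + 5 = 1.7120.
L₁/L₂ = 10^(0.4(M₂ − M₁)) = 10^(0.4 × (-3.0371)) = 10^(-1.21484) = 0.060976.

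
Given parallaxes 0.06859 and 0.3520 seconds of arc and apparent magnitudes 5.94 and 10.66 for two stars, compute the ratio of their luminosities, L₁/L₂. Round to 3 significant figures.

d₁ = 1/p₁ = 1/0.06859″ = 14.579 pc; d₂ = 1/p₂ = 1/0.3520″ = 2.8409 pc.
M₁ = m₁ − 5 log₁₀ d₁ + 5 = 5.94 − 5.8186 + 5 = 5.1214.
M₂ = 10.66 − 2.2673 + 5 = 13.3927.
L₁/L₂ = 10^(0.4(M₂ − M₁)) = 10^(0.4 × 8.2713) = 10^3.30852 = 2034.8.

L₁/L₂ = 2030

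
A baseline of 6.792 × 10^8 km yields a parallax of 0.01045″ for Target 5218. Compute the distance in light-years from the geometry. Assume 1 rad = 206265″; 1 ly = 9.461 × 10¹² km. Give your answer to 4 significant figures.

θ = 0.01045″ = 0.01045/206265 = 5.0663 × 10^-8 rad.
d = B/θ = (6.792 × 10^8) / (5.0663 × 10^-8) = 1.3406 × 10^16 km = (1.3406 × 10^16) / (9.461 × 10^12) ly = 1417 ly.

1417 ly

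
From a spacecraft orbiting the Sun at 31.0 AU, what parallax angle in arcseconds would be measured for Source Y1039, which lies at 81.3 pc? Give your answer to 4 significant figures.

p (arcsec) = B (AU) / d (pc).
p = 31.0 / 81.3 = 0.3813 arcsec.

0.3813 arcsec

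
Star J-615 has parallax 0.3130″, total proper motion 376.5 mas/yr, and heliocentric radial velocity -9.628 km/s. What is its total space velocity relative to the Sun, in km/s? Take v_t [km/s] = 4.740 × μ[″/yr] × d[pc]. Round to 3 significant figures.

d = 1/p = 1/0.3130″ = 3.1949 pc.
μ = 376.5 mas/yr = 0.3765 ″/yr.
v_t = 4.740 μ d = 4.740 × 0.3765 × 3.1949 = 5.7017 km/s.
v = √(v_r² + v_t²) = √((-9.628)² + 5.7017²) = √125.208 = 11.19 km/s.

11.2 km/s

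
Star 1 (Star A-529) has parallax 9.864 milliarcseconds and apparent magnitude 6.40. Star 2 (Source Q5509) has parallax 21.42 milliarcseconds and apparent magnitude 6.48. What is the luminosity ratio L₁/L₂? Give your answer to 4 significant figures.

d₁ = 1/p₁ = 1/0.009864″ = 101.38 pc; d₂ = 1/p₂ = 1/0.02142″ = 46.685 pc.
M₁ = m₁ − 5 log₁₀ d₁ + 5 = 6.40 − 10.0298 + 5 = 1.3702.
M₂ = 6.48 − 8.3459 + 5 = 3.1341.
L₁/L₂ = 10^(0.4(M₂ − M₁)) = 10^(0.4 × 1.7639) = 10^0.70556 = 5.0764.

L₁/L₂ = 5.076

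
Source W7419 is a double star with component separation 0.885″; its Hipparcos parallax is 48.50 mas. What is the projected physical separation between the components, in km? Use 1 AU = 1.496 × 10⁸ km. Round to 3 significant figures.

2.73 × 10^9 km

d = 1/p = 1/0.04850″ = 20.619 pc.
At distance d (pc), an angle of θ arcsec spans θ·d AU: s = 0.885 × 20.619 = 18.248 AU.
= 18.248 × 1.496 × 10⁸ km = 2.7299 × 10^9 km.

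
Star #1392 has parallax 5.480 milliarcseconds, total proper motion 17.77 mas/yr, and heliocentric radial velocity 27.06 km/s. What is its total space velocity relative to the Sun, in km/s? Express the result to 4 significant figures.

d = 1/p = 1/0.005480″ = 182.48 pc.
μ = 17.77 mas/yr = 0.01777 ″/yr.
v_t = 4.740 μ d = 4.740 × 0.01777 × 182.48 = 15.37 km/s.
v = √(v_r² + v_t²) = √(27.06² + 15.37²) = √968.481 = 31.12 km/s.

31.12 km/s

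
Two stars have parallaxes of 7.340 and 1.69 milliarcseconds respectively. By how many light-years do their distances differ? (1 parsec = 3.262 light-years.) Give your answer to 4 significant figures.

1486 ly

d_A = 1/0.007340″ = 136.24 pc; d_B = 1/0.001690″ = 591.72 pc.
|d_B − d_A| = |591.72 − 136.24| = 455.48 pc = 455.48 × 3.262 ly = 1485.8 ly.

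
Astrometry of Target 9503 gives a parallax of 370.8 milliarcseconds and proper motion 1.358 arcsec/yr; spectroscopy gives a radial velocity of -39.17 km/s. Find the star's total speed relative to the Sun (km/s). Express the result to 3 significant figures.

42.8 km/s

d = 1/p = 1/0.3708″ = 2.6969 pc.
v_t = 4.740 μ d = 4.740 × 1.358 × 2.6969 = 17.36 km/s.
v = √(v_r² + v_t²) = √((-39.17)² + 17.36²) = √1835.66 = 42.845 km/s.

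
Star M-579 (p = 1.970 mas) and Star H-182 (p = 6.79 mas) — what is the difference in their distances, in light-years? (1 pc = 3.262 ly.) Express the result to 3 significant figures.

d_A = 1/0.001970″ = 507.61 pc; d_B = 1/0.006790″ = 147.28 pc.
|d_B − d_A| = |147.28 − 507.61| = 360.33 pc = 360.33 × 3.262 ly = 1175.4 ly.

1180 ly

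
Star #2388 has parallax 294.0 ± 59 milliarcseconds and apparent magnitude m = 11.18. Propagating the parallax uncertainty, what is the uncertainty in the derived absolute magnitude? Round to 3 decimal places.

M = m − 5 log₁₀ d + 5 = m + 5 log₁₀ p + 5, so ∂M/∂p = 5/(p ln 10).
σ_M = (5/ln 10) · (σ_p/p) = 2.1715 × 59/294.0 = 2.1715 × 0.20068 = 0.43578.

σ_M = 0.436 mag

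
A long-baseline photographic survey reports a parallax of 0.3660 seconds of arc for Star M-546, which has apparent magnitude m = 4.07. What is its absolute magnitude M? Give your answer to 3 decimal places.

M = 6.887

d = 1/p = 1/0.3660″ = 2.7322 pc.
m − M = 5 log₁₀(2.7322) − 5 = 2.1826 − 5 = -2.8174.
M = m − (m − M) = 4.07 − (-2.8174) = 6.887.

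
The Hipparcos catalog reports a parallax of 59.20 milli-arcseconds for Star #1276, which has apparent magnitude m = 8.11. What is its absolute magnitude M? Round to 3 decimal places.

M = 6.972

d = 1/p = 1/0.05920″ = 16.892 pc.
m − M = 5 log₁₀(16.892) − 5 = 6.1384 − 5 = 1.1384.
M = m − (m − M) = 8.11 − 1.1384 = 6.972.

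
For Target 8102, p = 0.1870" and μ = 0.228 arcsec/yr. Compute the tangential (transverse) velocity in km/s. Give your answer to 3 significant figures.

d = 1/p = 1/0.1870″ = 5.3476 pc.
v_t = 4.74 × μ × d = 4.74 × 0.228 × 5.3476 = 5.7793 km/s.

5.78 km/s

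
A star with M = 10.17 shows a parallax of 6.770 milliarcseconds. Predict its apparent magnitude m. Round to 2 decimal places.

m = 16.02

d = 1/p = 1/0.006770″ = 147.71 pc.
m − M = 5 log₁₀ d − 5 = 5 log₁₀(147.71) − 5 = 10.8470 − 5 = 5.8470.
m = M + (m − M) = 10.17 + 5.8470 = 16.02.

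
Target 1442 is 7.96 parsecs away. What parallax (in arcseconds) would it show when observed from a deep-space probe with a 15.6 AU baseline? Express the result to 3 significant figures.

1.96 arcsec

p (arcsec) = B (AU) / d (pc).
p = 15.6 / 7.96 = 1.9598 arcsec.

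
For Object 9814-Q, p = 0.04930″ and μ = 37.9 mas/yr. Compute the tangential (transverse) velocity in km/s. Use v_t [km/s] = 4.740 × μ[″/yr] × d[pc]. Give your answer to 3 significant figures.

3.64 km/s

d = 1/p = 1/0.04930″ = 20.284 pc.
μ = 37.9 mas/yr = 0.0379 ″/yr.
v_t = 4.74 × μ × d = 4.74 × 0.0379 × 20.284 = 3.6439 km/s.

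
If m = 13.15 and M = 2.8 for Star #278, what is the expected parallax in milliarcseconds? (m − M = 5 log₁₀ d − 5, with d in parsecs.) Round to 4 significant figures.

0.8511 mas

m − M = 13.15 − 2.8 = 10.35.
d = 10^((m−M)/5 + 1) = 10^3.070 = 1174.9 pc.
p = 1/d = 1/1174.9 = 0.00085114 arcsec = 0.85114 mas.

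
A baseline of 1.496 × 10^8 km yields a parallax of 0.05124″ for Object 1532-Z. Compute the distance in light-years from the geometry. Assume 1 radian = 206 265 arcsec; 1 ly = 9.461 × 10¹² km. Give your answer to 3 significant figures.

θ = 0.05124″ = 0.05124/206265 = 2.4842 × 10^-7 rad.
d = B/θ = (1.496 × 10^8) / (2.4842 × 10^-7) = 6.0221 × 10^14 km = (6.0221 × 10^14) / (9.461 × 10^12) ly = 63.652 ly.

63.7 ly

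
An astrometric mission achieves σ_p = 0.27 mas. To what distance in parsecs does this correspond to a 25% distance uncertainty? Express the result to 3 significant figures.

σ_d/d = σ_p/p, so the condition is σ_p/p ≤ 0.25, i.e. p ≥ σ_p/0.25.
p_min = 0.27/0.25 = 1.08 mas = 0.00108 arcsec.
d_max = 1/p_min = 1/0.00108 = 925.93 pc.

926 pc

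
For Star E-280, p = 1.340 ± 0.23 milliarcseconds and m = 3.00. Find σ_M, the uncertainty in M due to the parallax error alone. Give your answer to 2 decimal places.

M = m − 5 log₁₀ d + 5 = m + 5 log₁₀ p + 5, so ∂M/∂p = 5/(p ln 10).
σ_M = (5/ln 10) · (σ_p/p) = 2.1715 × 0.23/1.340 = 2.1715 × 0.17164 = 0.37272.

σ_M = 0.37 mag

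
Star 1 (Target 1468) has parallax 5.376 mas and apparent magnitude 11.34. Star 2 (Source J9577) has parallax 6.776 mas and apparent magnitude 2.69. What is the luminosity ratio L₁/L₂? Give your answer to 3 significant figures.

d₁ = 1/p₁ = 1/0.005376″ = 186.01 pc; d₂ = 1/p₂ = 1/0.006776″ = 147.58 pc.
M₁ = m₁ − 5 log₁₀ d₁ + 5 = 11.34 − 11.3477 + 5 = 4.9923.
M₂ = 2.69 − 10.8451 + 5 = -3.1551.
L₁/L₂ = 10^(0.4(M₂ − M₁)) = 10^(0.4 × (-8.1474)) = 10^(-3.25896) = 0.00055086.

L₁/L₂ = 0.000551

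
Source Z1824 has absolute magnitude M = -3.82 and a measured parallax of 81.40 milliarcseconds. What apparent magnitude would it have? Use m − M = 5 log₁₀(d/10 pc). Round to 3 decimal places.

m = -3.373

d = 1/p = 1/0.08140″ = 12.285 pc.
m − M = 5 log₁₀ d − 5 = 5 log₁₀(12.285) − 5 = 5.4469 − 5 = 0.4469.
m = M + (m − M) = -3.82 + 0.4469 = -3.373.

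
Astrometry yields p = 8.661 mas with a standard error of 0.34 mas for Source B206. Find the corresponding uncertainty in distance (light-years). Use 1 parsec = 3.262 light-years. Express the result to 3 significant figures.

d = 1/p, so σ_d = σ_p / p².
σ_d = 0.000340 / (0.008661)² = 0.000340 / 0.000075013 = 4.5325 pc = 4.5325 × 3.262 ly = 14.785 ly.

14.8 ly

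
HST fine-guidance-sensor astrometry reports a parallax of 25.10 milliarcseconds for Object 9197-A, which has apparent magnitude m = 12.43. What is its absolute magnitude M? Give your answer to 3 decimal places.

M = 9.428

d = 1/p = 1/0.02510″ = 39.841 pc.
m − M = 5 log₁₀(39.841) − 5 = 8.0017 − 5 = 3.0017.
M = m − (m − M) = 12.43 − 3.0017 = 9.428.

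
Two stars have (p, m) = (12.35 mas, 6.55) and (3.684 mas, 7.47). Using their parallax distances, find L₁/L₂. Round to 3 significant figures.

L₁/L₂ = 0.208

d₁ = 1/p₁ = 1/0.01235″ = 80.972 pc; d₂ = 1/p₂ = 1/0.003684″ = 271.44 pc.
M₁ = m₁ − 5 log₁₀ d₁ + 5 = 6.55 − 9.5417 + 5 = 2.0083.
M₂ = 7.47 − 12.1684 + 5 = 0.3016.
L₁/L₂ = 10^(0.4(M₂ − M₁)) = 10^(0.4 × (-1.7067)) = 10^(-0.68268) = 0.20764.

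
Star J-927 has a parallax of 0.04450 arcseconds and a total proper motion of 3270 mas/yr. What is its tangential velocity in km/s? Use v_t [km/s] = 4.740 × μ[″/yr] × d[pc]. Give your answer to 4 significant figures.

348.3 km/s

d = 1/p = 1/0.04450″ = 22.472 pc.
μ = 3270 mas/yr = 3.27 ″/yr.
v_t = 4.74 × μ × d = 4.74 × 3.27 × 22.472 = 348.31 km/s.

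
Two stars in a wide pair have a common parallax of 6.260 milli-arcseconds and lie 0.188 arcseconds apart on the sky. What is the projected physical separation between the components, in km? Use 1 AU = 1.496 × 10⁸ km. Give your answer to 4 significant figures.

4.493 × 10^9 km

d = 1/p = 1/0.006260″ = 159.74 pc.
At distance d (pc), an angle of θ arcsec spans θ·d AU: s = 0.188 × 159.74 = 30.031 AU.
= 30.031 × 1.496 × 10⁸ km = 4.4926 × 10^9 km.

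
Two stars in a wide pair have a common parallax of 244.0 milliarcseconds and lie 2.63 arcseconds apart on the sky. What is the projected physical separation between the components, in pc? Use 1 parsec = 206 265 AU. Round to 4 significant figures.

d = 1/p = 1/0.2440″ = 4.0984 pc.
At distance d (pc), an angle of θ arcsec spans θ·d AU: s = 2.63 × 4.0984 = 10.779 AU.
= 10.779 / 206265 = 5.2258 × 10^-5 pc.

5.226 × 10^-5 pc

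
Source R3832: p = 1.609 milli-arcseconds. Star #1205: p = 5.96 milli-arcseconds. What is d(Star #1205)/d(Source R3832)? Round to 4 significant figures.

Since d = 1/p, d_B/d_A = p_A/p_B.
= 1.609 / 5.96 = 0.26997.

0.2700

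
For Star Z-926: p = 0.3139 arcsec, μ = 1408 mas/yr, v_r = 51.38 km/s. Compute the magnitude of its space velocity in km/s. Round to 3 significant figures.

55.6 km/s

d = 1/p = 1/0.3139″ = 3.1857 pc.
μ = 1408 mas/yr = 1.408 ″/yr.
v_t = 4.740 μ d = 4.740 × 1.408 × 3.1857 = 21.261 km/s.
v = √(v_r² + v_t²) = √(51.38² + 21.261²) = √3091.93 = 55.605 km/s.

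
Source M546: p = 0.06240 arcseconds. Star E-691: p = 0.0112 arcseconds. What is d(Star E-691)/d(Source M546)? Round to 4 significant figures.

Since d = 1/p, d_B/d_A = p_A/p_B.
= 0.06240 / 0.0112 = 5.5714.

5.571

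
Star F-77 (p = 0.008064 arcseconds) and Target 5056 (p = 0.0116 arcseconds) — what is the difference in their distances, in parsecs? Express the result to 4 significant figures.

37.80 pc

d_A = 1/0.008064″ = 124.01 pc; d_B = 1/0.01160″ = 86.207 pc.
|d_B − d_A| = |86.207 − 124.01| = 37.803 pc.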